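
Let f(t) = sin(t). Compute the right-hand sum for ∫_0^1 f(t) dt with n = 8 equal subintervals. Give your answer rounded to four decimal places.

Δt = (1 − 0)/8 = 0.125.
Right endpoints: 0.125, 0.25, 0.375, 0.5, 0.625, 0.75, 0.875, 1.
f(0.125) ≈ 0.1247, f(0.25) ≈ 0.2474, f(0.375) ≈ 0.3663, f(0.5) ≈ 0.4794, f(0.625) ≈ 0.5851, f(0.75) ≈ 0.6816, f(0.875) ≈ 0.7675, f(1) ≈ 0.8415.
Sum = Δt · [f(0.125) + f(0.25) + f(0.375) + ...].
Sum ≈ 0.5117.

0.5117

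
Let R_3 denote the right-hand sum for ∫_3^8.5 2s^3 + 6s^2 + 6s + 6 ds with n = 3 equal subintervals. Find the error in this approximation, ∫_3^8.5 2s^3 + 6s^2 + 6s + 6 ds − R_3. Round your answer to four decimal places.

-1579.3021

Exact integral: ∫_3^8.5 f(s) ds = 3966.53125.
R_3 ≈ 5545.833333.
Error ≈ 3966.53125 − 5545.833333 ≈ -1579.3021.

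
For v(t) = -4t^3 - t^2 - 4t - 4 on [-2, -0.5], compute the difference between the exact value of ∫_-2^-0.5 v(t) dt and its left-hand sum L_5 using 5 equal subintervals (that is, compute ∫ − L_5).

-5.3775

Exact integral: ∫_-2^-0.5 v(t) dt = 14.8125.
L_5 = 20.19.
Error = 14.8125 − 20.19 = -5.3775.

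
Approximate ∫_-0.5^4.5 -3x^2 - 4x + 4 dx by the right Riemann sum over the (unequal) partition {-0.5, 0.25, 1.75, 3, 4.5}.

-172.046875

Subinterval widths: 0.75, 1.5, 1.25, 1.5.
Right endpoints: 0.25, 1.75, 3, 4.5.
f(0.25) = 2.8125, f(1.75) = -12.1875, f(3) = -35, f(4.5) = -74.75.
Sum = Σ Δx_i · f(x_i).
Sum = -172.046875.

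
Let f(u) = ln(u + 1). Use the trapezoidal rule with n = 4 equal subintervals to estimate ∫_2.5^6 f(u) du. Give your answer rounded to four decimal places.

Δu = (6 − 2.5)/4 = 0.875.
f(2.5) ≈ 1.2528, f(3.375) ≈ 1.4759, f(4.25) ≈ 1.6582, f(5.125) ≈ 1.8124, f(6) ≈ 1.9459.
T_4 = (Δu/2)·[f(u_0) + 2f(u_1) + 2f(u_2) + 2f(u_3) + f(u_4)].
Sum ≈ 5.7276.

5.7276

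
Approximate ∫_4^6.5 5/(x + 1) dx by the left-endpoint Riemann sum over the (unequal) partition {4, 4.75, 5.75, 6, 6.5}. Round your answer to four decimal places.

2.1619

Subinterval widths: 0.75, 1, 0.25, 0.5.
Left endpoints: 4, 4.75, 5.75, 6.
f(4) = 1, f(4.75) = 20/23, f(5.75) = 20/27, f(6) = 5/7.
Sum = Σ Δx_i · f(x_i).
Sum ≈ 2.1619.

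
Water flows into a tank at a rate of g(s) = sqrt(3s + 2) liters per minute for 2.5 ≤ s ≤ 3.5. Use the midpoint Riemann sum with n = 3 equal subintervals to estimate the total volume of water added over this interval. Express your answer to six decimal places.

Δs = (3.5 − 2.5)/3 = 1/3.
Midpoints: 8/3, 3, 10/3.
g(8/3) ≈ 3.162278, g(3) ≈ 3.316625, g(10/3) ≈ 3.464102.
Sum = Δs · [g(8/3) + g(3) + g(10/3)].
Sum ≈ 3.314335.

3.314335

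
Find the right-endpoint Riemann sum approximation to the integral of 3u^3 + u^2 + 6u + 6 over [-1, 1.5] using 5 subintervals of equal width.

Δu = (1.5 − (-1))/5 = 0.5.
Right endpoints: -0.5, 0, 0.5, 1, 1.5.
f(-0.5) = 2.875, f(0) = 6, f(0.5) = 9.625, f(1) = 16, f(1.5) = 27.375.
Sum = Δu · [f(-0.5) + f(0) + f(0.5) + f(1) + f(1.5)].
Sum = 30.9375.

30.9375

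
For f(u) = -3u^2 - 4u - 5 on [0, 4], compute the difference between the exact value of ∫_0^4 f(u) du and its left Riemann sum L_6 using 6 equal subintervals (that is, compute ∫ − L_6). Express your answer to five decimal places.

-20.44444

Exact integral: ∫_0^4 f(u) du = -116.
L_6 ≈ -95.5555556.
Error ≈ -116 − (-95.5555556) ≈ -20.44444.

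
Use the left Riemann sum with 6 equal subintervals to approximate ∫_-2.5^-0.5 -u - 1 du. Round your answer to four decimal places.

Δu = (-0.5 − (-2.5))/6 = 1/3.
Left endpoints: -2.5, -13/6, -11/6, -1.5, -7/6, -5/6.
f(-2.5) = 1.5, f(-13/6) = 7/6, f(-11/6) = 5/6, f(-1.5) = 0.5, f(-7/6) = 1/6, f(-5/6) = -1/6.
Sum = Δu · [f(-2.5) + f(-13/6) + f(-11/6) + ...].
Sum ≈ 1.3333.

1.3333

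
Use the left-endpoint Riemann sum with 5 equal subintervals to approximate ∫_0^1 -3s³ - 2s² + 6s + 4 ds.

5.44

Δs = (1 − 0)/5 = 0.2.
Left endpoints: 0, 0.2, 0.4, 0.6, 0.8.
f(0) = 4, f(0.2) = 5.096, f(0.4) = 5.888, f(0.6) = 6.232, f(0.8) = 5.984.
Sum = Δs · [f(0) + f(0.2) + f(0.4) + f(0.6) + f(0.8)].
Sum = 5.44.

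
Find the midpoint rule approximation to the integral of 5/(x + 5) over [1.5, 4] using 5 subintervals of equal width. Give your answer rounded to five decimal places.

1.62652

Δx = (4 − 1.5)/5 = 0.5.
Midpoints: 1.75, 2.25, 2.75, 3.25, 3.75.
f(1.75) = 20/27, f(2.25) = 20/29, f(2.75) = 20/31, f(3.25) = 20/33, f(3.75) = 4/7.
Sum = Δx · [f(1.75) + f(2.25) + f(2.75) + f(3.25) + f(3.75)].
Sum ≈ 1.62652.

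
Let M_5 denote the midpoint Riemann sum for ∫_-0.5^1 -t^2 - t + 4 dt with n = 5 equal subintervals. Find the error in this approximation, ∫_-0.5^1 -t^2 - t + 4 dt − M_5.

-0.01125

Exact integral: ∫_-0.5^1 f(t) dt = 5.25.
M_5 = 5.26125.
Error = 5.25 − 5.26125 = -0.01125.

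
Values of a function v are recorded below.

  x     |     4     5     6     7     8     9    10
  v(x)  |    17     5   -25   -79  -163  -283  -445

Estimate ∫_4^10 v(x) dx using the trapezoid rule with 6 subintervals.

Δx = 1.
T_6 = (1/2)·[17 + 2·5 + 2·(-25) + 2·(-79) + 2·(-163) + 2·(-283) + (-445)] = -759.

-759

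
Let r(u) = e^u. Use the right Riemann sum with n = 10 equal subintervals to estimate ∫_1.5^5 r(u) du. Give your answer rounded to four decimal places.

Δu = (5 − 1.5)/10 = 0.35.
Right endpoints: 1.85, 2.2, 2.55, 2.9, 3.25, 3.6, 3.95, 4.3, 4.65, 5.
r(1.85) ≈ 6.3598, r(2.2) ≈ 9.0250, r(2.55) ≈ 12.8071, r(2.9) ≈ 18.1741, r(3.25) ≈ 25.7903, r(3.6) ≈ 36.5982, r(3.95) ≈ 51.9354, r(4.3) ≈ 73.6998, r(4.65) ≈ 104.5850, r(5) ≈ 148.4132.
Sum = Δu · [r(1.85) + r(2.2) + r(2.55) + ...].
Sum ≈ 170.5858.

170.5858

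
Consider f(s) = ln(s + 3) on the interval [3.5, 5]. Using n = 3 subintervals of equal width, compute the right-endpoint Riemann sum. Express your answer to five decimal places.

3.02013

Δs = (5 − 3.5)/3 = 0.5.
Right endpoints: 4, 4.5, 5.
f(4) ≈ 1.94591, f(4.5) ≈ 2.01490, f(5) ≈ 2.07944.
Sum = Δs · [f(4) + f(4.5) + f(5)].
Sum ≈ 3.02013.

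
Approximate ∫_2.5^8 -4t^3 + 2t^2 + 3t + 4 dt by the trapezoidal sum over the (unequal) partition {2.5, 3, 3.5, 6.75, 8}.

-3987.390625

Subinterval widths: 0.5, 0.5, 3.25, 1.25.
f(2.5) = -38.5, f(3) = -77, f(3.5) = -132.5, f(6.75) = -1114.8125, f(8) = -1892.
On each subinterval the trapezoid contributes (Δt_i/2)·[f(t_{i-1}) + f(t_i)].
Sum = -3987.390625.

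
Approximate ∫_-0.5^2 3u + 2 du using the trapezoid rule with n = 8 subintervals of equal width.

Δu = (2 − (-0.5))/8 = 0.3125.
f(-0.5) = 0.5, f(-0.1875) = 1.4375, f(0.125) = 2.375, f(0.4375) = 3.3125, f(0.75) = 4.25, f(1.0625) = 5.1875, f(1.375) = 6.125, f(1.6875) = 7.0625, f(2) = 8.
T_8 = (Δu/2)·[f(u_0) + 2f(u_1) + ... + 2f(u_{7}) + f(u_8)].
Sum = 10.625.

10.625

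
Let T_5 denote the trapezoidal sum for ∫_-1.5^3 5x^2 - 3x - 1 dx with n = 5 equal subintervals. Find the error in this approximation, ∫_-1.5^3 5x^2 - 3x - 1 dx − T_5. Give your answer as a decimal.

Exact integral: ∫_-1.5^3 f(x) dx = 36.
T_5 = 39.0375.
Error = 36 − 39.0375 = -3.0375.

-3.0375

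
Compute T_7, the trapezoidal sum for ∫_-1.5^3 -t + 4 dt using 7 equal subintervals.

14.625

Δt = (3 − (-1.5))/7 = 9/14.
f(-1.5) = 5.5, f(-6/7) = 34/7, f(-3/14) = 59/14, f(3/7) = 25/7, f(15/14) = 41/14, f(12/7) = 16/7, f(33/14) = 23/14, f(3) = 1.
T_7 = (Δt/2)·[f(t_0) + 2f(t_1) + ... + 2f(t_{6}) + f(t_7)].
Sum = 14.625.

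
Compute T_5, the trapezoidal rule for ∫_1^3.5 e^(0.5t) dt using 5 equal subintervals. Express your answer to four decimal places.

8.2545

Δt = (3.5 − 1)/5 = 0.5.
f(1) ≈ 1.6487, f(1.5) ≈ 2.1170, f(2) ≈ 2.7183, f(2.5) ≈ 3.4903, f(3) ≈ 4.4817, f(3.5) ≈ 5.7546.
T_5 = (Δt/2)·[f(t_0) + 2f(t_1) + ... + 2f(t_{4}) + f(t_5)].
Sum ≈ 8.2545.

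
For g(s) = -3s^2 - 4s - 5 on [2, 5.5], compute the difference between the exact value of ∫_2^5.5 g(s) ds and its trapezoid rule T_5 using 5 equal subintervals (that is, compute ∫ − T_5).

0.8575

Exact integral: ∫_2^5.5 g(s) ds = -228.375.
T_5 = -229.2325.
Error = -228.375 − (-229.2325) = 0.8575.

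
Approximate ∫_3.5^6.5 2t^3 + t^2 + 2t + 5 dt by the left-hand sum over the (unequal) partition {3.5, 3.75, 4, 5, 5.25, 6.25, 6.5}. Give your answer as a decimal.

Subinterval widths: 0.25, 0.25, 1, 0.25, 1, 0.25.
Left endpoints: 3.5, 3.75, 4, 5, 5.25, 6.25.
f(3.5) = 110, f(3.75) = 132.03125, f(4) = 157, f(5) = 290, f(5.25) = 332.46875, f(6.25) = 544.84375.
Sum = Σ Δt_i · f(t_i).
Sum = 758.6875.

758.6875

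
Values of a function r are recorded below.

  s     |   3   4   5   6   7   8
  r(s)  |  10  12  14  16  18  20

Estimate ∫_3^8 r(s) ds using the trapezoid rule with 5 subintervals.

75

Δs = 1.
T_5 = (1/2)·[10 + 2·12 + 2·14 + 2·16 + 2·18 + 20] = 75.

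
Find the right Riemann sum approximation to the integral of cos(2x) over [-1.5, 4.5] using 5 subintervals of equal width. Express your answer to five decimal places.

Δx = (4.5 − (-1.5))/5 = 1.2.
Right endpoints: -0.3, 0.9, 2.1, 3.3, 4.5.
f(-0.3) ≈ 0.82534, f(0.9) ≈ -0.22720, f(2.1) ≈ -0.49026, f(3.3) ≈ 0.95023, f(4.5) ≈ -0.91113.
Sum = Δx · [f(-0.3) + f(0.9) + f(2.1) + f(3.3) + f(4.5)].
Sum ≈ 0.17637.

0.17637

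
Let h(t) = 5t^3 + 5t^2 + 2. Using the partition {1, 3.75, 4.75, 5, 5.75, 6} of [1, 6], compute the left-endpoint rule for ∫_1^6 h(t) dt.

1375.1171875

Subinterval widths: 2.75, 1, 0.25, 0.75, 0.25.
Left endpoints: 1, 3.75, 4.75, 5, 5.75.
h(1) = 12, h(3.75) = 335.984375, h(4.75) = 650.671875, h(5) = 752, h(5.75) = 1117.859375.
Sum = Σ Δt_i · h(t_i).
Sum = 1375.1171875.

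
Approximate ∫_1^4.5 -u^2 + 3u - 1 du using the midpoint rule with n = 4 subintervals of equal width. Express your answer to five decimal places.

-4.44336

Δu = (4.5 − 1)/4 = 0.875.
Midpoints: 1.4375, 2.3125, 3.1875, 4.0625.
f(1.4375) = 1.24609375, f(2.3125) = 0.58984375, f(3.1875) = -1.59765625, f(4.0625) = -5.31640625.
Sum = Δu · [f(1.4375) + f(2.3125) + f(3.1875) + f(4.0625)].
Sum ≈ -4.44336.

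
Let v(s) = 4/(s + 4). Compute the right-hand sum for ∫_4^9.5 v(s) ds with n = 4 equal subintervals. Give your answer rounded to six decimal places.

Δs = (9.5 − 4)/4 = 1.375.
Right endpoints: 5.375, 6.75, 8.125, 9.5.
v(5.375) = 32/75, v(6.75) = 16/43, v(8.125) = 32/97, v(9.5) = 8/27.
Sum = Δs · [v(5.375) + v(6.75) + v(8.125) + v(9.5)].
Sum ≈ 1.959310.

1.959310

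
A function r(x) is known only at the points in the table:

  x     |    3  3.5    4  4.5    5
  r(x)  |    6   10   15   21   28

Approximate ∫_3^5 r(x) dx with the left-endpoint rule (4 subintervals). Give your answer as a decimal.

Δx = 0.5.
Sum = 0.5·[6 + 10 + 15 + 21] = 26.

26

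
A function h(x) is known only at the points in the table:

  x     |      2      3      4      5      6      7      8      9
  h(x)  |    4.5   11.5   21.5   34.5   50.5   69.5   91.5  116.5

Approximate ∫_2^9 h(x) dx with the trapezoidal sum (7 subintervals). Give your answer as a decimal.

Δx = 1.
T_7 = (1/2)·[4.5 + 2·11.5 + 2·21.5 + 2·34.5 + 2·50.5 + 2·69.5 + 2·91.5 + 116.5] = 339.5.

339.5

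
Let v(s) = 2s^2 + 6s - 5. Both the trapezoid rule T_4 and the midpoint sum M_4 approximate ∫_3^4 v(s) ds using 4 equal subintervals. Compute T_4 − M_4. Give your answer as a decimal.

0.03125

T_4 = 40.6875.
M_4 = 40.65625.
T_4 − M_4 = 0.03125.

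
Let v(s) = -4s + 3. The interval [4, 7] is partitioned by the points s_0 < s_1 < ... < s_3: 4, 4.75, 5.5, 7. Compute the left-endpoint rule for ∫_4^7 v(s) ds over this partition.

Subinterval widths: 0.75, 0.75, 1.5.
Left endpoints: 4, 4.75, 5.5.
v(4) = -13, v(4.75) = -16, v(5.5) = -19.
Sum = Σ Δs_i · v(s_i).
Sum = -50.25.

-50.25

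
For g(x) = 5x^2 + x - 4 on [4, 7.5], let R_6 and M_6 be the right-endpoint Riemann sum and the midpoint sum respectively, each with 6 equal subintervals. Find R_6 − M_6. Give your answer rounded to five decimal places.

61.20747

R_6 ≈ 663.2945602.
M_6 ≈ 602.0870949.
R_6 − M_6 ≈ 61.20747.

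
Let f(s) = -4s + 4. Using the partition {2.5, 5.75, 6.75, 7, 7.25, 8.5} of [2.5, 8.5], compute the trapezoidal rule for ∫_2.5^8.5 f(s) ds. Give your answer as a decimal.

Subinterval widths: 3.25, 1, 0.25, 0.25, 1.25.
f(2.5) = -6, f(5.75) = -19, f(6.75) = -23, f(7) = -24, f(7.25) = -25, f(8.5) = -30.
On each subinterval the trapezoid contributes (Δs_i/2)·[f(s_{i-1}) + f(s_i)].
Sum = -108.

-108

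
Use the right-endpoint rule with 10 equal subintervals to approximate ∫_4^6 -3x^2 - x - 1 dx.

Δx = (6 − 4)/10 = 0.2.
Right endpoints: 4.2, 4.4, 4.6, 4.8, 5, 5.2, 5.4, 5.6, 5.8, 6.
f(4.2) = -58.12, f(4.4) = -63.48, f(4.6) = -69.08, f(4.8) = -74.92, f(5) = -81, f(5.2) = -87.32, f(5.4) = -93.88, f(5.6) = -100.68, f(5.8) = -107.72, f(6) = -115.
Sum = Δx · [f(4.2) + f(4.4) + f(4.6) + ...].
Sum = -170.24.

-170.24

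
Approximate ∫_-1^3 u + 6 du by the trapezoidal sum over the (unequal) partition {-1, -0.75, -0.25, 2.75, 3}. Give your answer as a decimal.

Subinterval widths: 0.25, 0.5, 3, 0.25.
f(-1) = 5, f(-0.75) = 5.25, f(-0.25) = 5.75, f(2.75) = 8.75, f(3) = 9.
On each subinterval the trapezoid contributes (Δu_i/2)·[f(u_{i-1}) + f(u_i)].
Sum = 28.

28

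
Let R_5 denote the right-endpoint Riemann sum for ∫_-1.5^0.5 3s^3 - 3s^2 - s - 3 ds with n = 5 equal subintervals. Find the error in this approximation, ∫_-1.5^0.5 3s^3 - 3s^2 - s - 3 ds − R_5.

-2.5

Exact integral: ∫_-1.5^0.5 f(s) ds = -12.25.
R_5 = -9.75.
Error = -12.25 − (-9.75) = -2.5.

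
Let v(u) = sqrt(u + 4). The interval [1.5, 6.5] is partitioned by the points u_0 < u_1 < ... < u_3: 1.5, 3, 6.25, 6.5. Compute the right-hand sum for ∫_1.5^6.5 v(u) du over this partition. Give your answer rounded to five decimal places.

15.18380

Subinterval widths: 1.5, 3.25, 0.25.
Right endpoints: 3, 6.25, 6.5.
v(3) ≈ 2.64575, v(6.25) ≈ 3.20156, v(6.5) ≈ 3.24037.
Sum = Σ Δu_i · v(u_i).
Sum ≈ 15.18380.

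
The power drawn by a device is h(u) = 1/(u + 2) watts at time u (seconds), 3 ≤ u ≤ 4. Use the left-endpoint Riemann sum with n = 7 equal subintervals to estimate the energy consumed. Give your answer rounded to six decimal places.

0.184723

Δu = (4 − 3)/7 = 1/7.
Left endpoints: 3, 22/7, 23/7, 24/7, 25/7, 26/7, 27/7.
h(3) = 0.2, h(22/7) = 7/36, h(23/7) = 7/37, h(24/7) = 7/38, h(25/7) = 7/39, h(26/7) = 0.175, h(27/7) = 7/41.
Sum = Δu · [h(3) + h(22/7) + h(23/7) + ...].
Sum ≈ 0.184723.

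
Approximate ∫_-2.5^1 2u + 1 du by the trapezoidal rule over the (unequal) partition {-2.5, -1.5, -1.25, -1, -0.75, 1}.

-1.75

Subinterval widths: 1, 0.25, 0.25, 0.25, 1.75.
f(-2.5) = -4, f(-1.5) = -2, f(-1.25) = -1.5, f(-1) = -1, f(-0.75) = -0.5, f(1) = 3.
On each subinterval the trapezoid contributes (Δu_i/2)·[f(u_{i-1}) + f(u_i)].
Sum = -1.75.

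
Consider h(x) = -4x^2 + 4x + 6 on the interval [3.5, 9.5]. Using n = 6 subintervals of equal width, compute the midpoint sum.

-892

Δx = (9.5 − 3.5)/6 = 1.
Midpoints: 4, 5, 6, 7, 8, 9.
h(4) = -42, h(5) = -74, h(6) = -114, h(7) = -162, h(8) = -218, h(9) = -282.
Sum = Δx · [h(4) + h(5) + h(6) + ...].
Sum = -892.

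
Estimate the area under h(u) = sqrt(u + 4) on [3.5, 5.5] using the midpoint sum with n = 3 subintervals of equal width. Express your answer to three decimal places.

5.828

Δu = (5.5 − 3.5)/3 = 2/3.
Midpoints: 23/6, 4.5, 31/6.
h(23/6) ≈ 2.799, h(4.5) ≈ 2.915, h(31/6) ≈ 3.028.
Sum = Δu · [h(23/6) + h(4.5) + h(31/6)].
Sum ≈ 5.828.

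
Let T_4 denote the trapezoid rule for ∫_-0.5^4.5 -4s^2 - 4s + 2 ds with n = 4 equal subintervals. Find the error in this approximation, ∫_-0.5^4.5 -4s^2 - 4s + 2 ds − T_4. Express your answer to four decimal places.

5.2083

Exact integral: ∫_-0.5^4.5 f(s) ds ≈ -151.666667.
T_4 = -156.875.
Error ≈ -151.666667 − (-156.875) ≈ 5.2083.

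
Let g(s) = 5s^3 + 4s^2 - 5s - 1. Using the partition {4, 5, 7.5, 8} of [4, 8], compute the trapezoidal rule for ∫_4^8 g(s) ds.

5542.3125

Subinterval widths: 1, 2.5, 0.5.
g(4) = 363, g(5) = 699, g(7.5) = 2295.875, g(8) = 2775.
On each subinterval the trapezoid contributes (Δs_i/2)·[g(s_{i-1}) + g(s_i)].
Sum = 5542.3125.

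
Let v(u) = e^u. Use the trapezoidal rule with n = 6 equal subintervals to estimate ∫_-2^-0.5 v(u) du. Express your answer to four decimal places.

0.4736

Δu = (-0.5 − (-2))/6 = 0.25.
v(-2) ≈ 0.1353, v(-1.75) ≈ 0.1738, v(-1.5) ≈ 0.2231, v(-1.25) ≈ 0.2865, v(-1) ≈ 0.3679, v(-0.75) ≈ 0.4724, v(-0.5) ≈ 0.6065.
T_6 = (Δu/2)·[v(u_0) + 2v(u_1) + ... + 2v(u_{5}) + v(u_6)].
Sum ≈ 0.4736.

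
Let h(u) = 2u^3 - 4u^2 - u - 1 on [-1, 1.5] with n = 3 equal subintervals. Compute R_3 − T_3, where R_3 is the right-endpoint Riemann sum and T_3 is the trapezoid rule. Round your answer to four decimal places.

R_3 ≈ -7.129630.
T_3 ≈ -7.650463.
R_3 − T_3 ≈ 0.5208.

0.5208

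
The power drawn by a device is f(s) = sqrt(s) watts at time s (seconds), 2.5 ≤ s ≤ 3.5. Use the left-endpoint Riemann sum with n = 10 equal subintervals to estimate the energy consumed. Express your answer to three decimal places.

Δs = (3.5 − 2.5)/10 = 0.1.
Left endpoints: 2.5, 2.6, 2.7, 2.8, 2.9, 3, 3.1, 3.2, 3.3, 3.4.
f(2.5) ≈ 1.581, f(2.6) ≈ 1.612, f(2.7) ≈ 1.643, f(2.8) ≈ 1.673, f(2.9) ≈ 1.703, f(3) ≈ 1.732, f(3.1) ≈ 1.761, f(3.2) ≈ 1.789, f(3.3) ≈ 1.817, f(3.4) ≈ 1.844.
Sum = Δs · [f(2.5) + f(2.6) + f(2.7) + ...].
Sum ≈ 1.716.

1.716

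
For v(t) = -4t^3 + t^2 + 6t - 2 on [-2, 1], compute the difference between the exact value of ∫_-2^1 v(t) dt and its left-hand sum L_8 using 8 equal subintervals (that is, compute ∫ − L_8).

-4.4296875

Exact integral: ∫_-2^1 v(t) dt = 3.
L_8 = 7.4296875.
Error = 3 − 7.4296875 = -4.4296875.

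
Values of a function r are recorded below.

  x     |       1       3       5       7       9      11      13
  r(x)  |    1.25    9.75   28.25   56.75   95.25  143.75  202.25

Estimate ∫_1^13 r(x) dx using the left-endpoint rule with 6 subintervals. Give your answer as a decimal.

670

Δx = 2.
Sum = 2·[1.25 + 9.75 + 28.25 + 56.75 + 95.25 + 143.75] = 670.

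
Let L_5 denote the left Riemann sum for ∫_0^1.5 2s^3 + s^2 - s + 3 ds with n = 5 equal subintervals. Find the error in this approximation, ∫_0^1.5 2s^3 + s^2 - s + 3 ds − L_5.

1.00125

Exact integral: ∫_0^1.5 f(s) ds = 7.03125.
L_5 = 6.03.
Error = 7.03125 − 6.03 = 1.00125.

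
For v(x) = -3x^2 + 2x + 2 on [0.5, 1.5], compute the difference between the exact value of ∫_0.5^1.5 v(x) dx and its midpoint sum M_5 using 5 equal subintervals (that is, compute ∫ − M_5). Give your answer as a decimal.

Exact integral: ∫_0.5^1.5 v(x) dx = 0.75.
M_5 = 0.76.
Error = 0.75 − 0.76 = -0.01.

-0.01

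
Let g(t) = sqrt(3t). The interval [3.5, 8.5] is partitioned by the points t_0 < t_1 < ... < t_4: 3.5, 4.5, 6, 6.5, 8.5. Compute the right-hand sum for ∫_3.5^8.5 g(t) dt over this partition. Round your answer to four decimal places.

22.3456

Subinterval widths: 1, 1.5, 0.5, 2.
Right endpoints: 4.5, 6, 6.5, 8.5.
g(4.5) ≈ 3.6742, g(6) ≈ 4.2426, g(6.5) ≈ 4.4159, g(8.5) ≈ 5.0498.
Sum = Σ Δt_i · g(t_i).
Sum ≈ 22.3456.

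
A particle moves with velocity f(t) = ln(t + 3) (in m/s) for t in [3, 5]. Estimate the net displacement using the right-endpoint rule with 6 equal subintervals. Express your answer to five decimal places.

3.93254

Δt = (5 − 3)/6 = 1/3.
Right endpoints: 10/3, 11/3, 4, 13/3, 14/3, 5.
f(10/3) ≈ 1.84583, f(11/3) ≈ 1.89712, f(4) ≈ 1.94591, f(13/3) ≈ 1.99243, f(14/3) ≈ 2.03688, f(5) ≈ 2.07944.
Sum = Δt · [f(10/3) + f(11/3) + f(4) + ...].
Sum ≈ 3.93254.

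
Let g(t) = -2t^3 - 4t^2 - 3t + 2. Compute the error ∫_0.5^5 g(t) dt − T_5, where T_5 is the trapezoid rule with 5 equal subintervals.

Exact integral: ∫_0.5^5 g(t) dt = -507.09375.
T_5 = -519.5475.
Error = -507.09375 − (-519.5475) = 12.45375.

12.45375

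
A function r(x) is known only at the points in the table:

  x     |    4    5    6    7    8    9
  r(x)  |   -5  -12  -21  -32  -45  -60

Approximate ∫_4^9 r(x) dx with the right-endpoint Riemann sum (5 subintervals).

Δx = 1.
Sum = 1·[(-12) + (-21) + (-32) + (-45) + (-60)] = -170.

-170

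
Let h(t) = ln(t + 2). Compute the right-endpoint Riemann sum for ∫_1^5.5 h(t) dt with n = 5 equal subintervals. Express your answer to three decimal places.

Δt = (5.5 − 1)/5 = 0.9.
Right endpoints: 1.9, 2.8, 3.7, 4.6, 5.5.
h(1.9) ≈ 1.361, h(2.8) ≈ 1.569, h(3.7) ≈ 1.740, h(4.6) ≈ 1.887, h(5.5) ≈ 2.015.
Sum = Δt · [h(1.9) + h(2.8) + h(3.7) + h(4.6) + h(5.5)].
Sum ≈ 7.715.

7.715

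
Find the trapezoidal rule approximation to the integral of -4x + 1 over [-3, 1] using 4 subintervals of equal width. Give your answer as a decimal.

20

Δx = (1 − (-3))/4 = 1.
f(-3) = 13, f(-2) = 9, f(-1) = 5, f(0) = 1, f(1) = -3.
T_4 = (Δx/2)·[f(x_0) + 2f(x_1) + 2f(x_2) + 2f(x_3) + f(x_4)].
Sum = 20.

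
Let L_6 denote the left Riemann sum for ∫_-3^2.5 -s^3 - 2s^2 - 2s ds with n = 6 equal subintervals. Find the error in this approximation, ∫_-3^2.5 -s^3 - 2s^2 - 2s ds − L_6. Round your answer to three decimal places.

Exact integral: ∫_-3^2.5 f(s) ds ≈ -15.18229.
L_6 ≈ 5.91218.
Error ≈ -15.18229 − 5.91218 ≈ -21.094.

-21.094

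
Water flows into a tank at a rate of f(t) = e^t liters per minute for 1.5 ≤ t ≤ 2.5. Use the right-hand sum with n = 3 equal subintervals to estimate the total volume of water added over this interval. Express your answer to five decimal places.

9.05544

Δt = (2.5 − 1.5)/3 = 1/3.
Right endpoints: 11/6, 13/6, 2.5.
f(11/6) ≈ 6.25470, f(13/6) ≈ 8.72914, f(2.5) ≈ 12.18249.
Sum = Δt · [f(11/6) + f(13/6) + f(2.5)].
Sum ≈ 9.05544.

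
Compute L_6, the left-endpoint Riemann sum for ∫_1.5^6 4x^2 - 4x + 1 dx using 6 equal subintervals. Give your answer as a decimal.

178.3125

Δx = (6 − 1.5)/6 = 0.75.
Left endpoints: 1.5, 2.25, 3, 3.75, 4.5, 5.25.
f(1.5) = 4, f(2.25) = 12.25, f(3) = 25, f(3.75) = 42.25, f(4.5) = 64, f(5.25) = 90.25.
Sum = Δx · [f(1.5) + f(2.25) + f(3) + ...].
Sum = 178.3125.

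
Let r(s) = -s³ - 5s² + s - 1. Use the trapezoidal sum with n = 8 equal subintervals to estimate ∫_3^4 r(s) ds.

-102.95703125

Δs = (4 − 3)/8 = 0.125.
r(3) = -70, r(3.125) = -39537/512, r(3.25) = -84.890625, r(3.375) = -47627/512, r(3.5) = -101.625, r(3.625) = -56685/512, r(3.75) = -120.296875, r(3.875) = -66759/512, r(4) = -141.
T_8 = (Δs/2)·[r(s_0) + 2r(s_1) + ... + 2r(s_{7}) + r(s_8)].
Sum = -102.95703125.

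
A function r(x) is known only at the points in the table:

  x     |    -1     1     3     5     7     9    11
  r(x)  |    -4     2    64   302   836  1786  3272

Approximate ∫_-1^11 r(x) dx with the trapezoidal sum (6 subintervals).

9248

Δx = 2.
T_6 = (2/2)·[(-4) + 2·2 + 2·64 + 2·302 + 2·836 + 2·1786 + 3272] = 9248.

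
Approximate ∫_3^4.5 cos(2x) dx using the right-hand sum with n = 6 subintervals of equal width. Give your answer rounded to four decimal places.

Δx = (4.5 − 3)/6 = 0.25.
Right endpoints: 3.25, 3.5, 3.75, 4, 4.25, 4.5.
f(3.25) ≈ 0.9766, f(3.5) ≈ 0.7539, f(3.75) ≈ 0.3466, f(4) ≈ -0.1455, f(4.25) ≈ -0.6020, f(4.5) ≈ -0.9111.
Sum = Δx · [f(3.25) + f(3.5) + f(3.75) + ...].
Sum ≈ 0.1046.

0.1046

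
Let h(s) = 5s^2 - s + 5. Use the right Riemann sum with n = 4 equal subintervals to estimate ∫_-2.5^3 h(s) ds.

Δs = (3 − (-2.5))/4 = 1.375.
Right endpoints: -1.125, 0.25, 1.625, 3.
h(-1.125) = 12.453125, h(0.25) = 5.0625, h(1.625) = 16.578125, h(3) = 47.
Sum = Δs · [h(-1.125) + h(0.25) + h(1.625) + h(3)].
Sum = 111.50390625.

111.50390625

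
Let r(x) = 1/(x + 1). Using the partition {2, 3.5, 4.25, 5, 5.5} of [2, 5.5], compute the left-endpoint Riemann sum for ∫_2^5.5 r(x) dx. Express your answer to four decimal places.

Subinterval widths: 1.5, 0.75, 0.75, 0.5.
Left endpoints: 2, 3.5, 4.25, 5.
r(2) = 1/3, r(3.5) = 2/9, r(4.25) = 4/21, r(5) = 1/6.
Sum = Σ Δx_i · r(x_i).
Sum ≈ 0.8929.

0.8929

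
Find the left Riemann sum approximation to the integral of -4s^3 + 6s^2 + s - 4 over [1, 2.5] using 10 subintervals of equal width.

-10.359375

Δs = (2.5 − 1)/10 = 0.15.
Left endpoints: 1, 1.15, 1.3, 1.45, 1.6, 1.75, 1.9, 2.05, 2.2, 2.35.
f(1) = -1, f(1.15) = -0.9985, f(1.3) = -1.348, f(1.45) = -2.1295, f(1.6) = -3.424, f(1.75) = -5.3125, f(1.9) = -7.876, f(2.05) = -11.1955, f(2.2) = -15.352, f(2.35) = -20.4265.
Sum = Δs · [f(1) + f(1.15) + f(1.3) + ...].
Sum = -10.359375.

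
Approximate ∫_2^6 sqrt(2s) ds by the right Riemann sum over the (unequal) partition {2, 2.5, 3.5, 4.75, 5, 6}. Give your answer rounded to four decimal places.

Subinterval widths: 0.5, 1, 1.25, 0.25, 1.
Right endpoints: 2.5, 3.5, 4.75, 5, 6.
f(2.5) ≈ 2.2361, f(3.5) ≈ 2.6458, f(4.75) ≈ 3.0822, f(5) ≈ 3.1623, f(6) ≈ 3.4641.
Sum = Σ Δs_i · f(s_i).
Sum ≈ 11.8712.

11.8712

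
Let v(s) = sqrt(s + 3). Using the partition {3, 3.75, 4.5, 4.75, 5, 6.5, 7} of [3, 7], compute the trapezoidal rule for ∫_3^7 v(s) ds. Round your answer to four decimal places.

Subinterval widths: 0.75, 0.75, 0.25, 0.25, 1.5, 0.5.
v(3) ≈ 2.4495, v(3.75) ≈ 2.5981, v(4.5) ≈ 2.7386, v(4.75) ≈ 2.7839, v(5) ≈ 2.8284, v(6.5) ≈ 3.0822, v(7) ≈ 3.1623.
On each subinterval the trapezoid contributes (Δs_i/2)·[v(s_{i-1}) + v(s_i)].
Sum ≈ 11.2800.

11.2800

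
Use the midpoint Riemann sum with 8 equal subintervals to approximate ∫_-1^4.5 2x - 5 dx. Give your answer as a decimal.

-8.25

Δx = (4.5 − (-1))/8 = 0.6875.
Midpoints: -0.65625, 0.03125, 0.71875, 1.40625, 2.09375, 2.78125, 3.46875, 4.15625.
f(-0.65625) = -6.3125, f(0.03125) = -4.9375, f(0.71875) = -3.5625, f(1.40625) = -2.1875, f(2.09375) = -0.8125, f(2.78125) = 0.5625, f(3.46875) = 1.9375, f(4.15625) = 3.3125.
Sum = Δx · [f(-0.65625) + f(0.03125) + f(0.71875) + ...].
Sum = -8.25.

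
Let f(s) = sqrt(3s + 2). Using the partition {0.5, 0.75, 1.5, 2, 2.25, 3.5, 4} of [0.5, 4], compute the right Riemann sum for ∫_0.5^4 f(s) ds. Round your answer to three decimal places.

Subinterval widths: 0.25, 0.75, 0.5, 0.25, 1.25, 0.5.
Right endpoints: 0.75, 1.5, 2, 2.25, 3.5, 4.
f(0.75) ≈ 2.062, f(1.5) ≈ 2.550, f(2) ≈ 2.828, f(2.25) ≈ 2.958, f(3.5) ≈ 3.536, f(4) ≈ 3.742.
Sum = Σ Δs_i · f(s_i).
Sum ≈ 10.871.

10.871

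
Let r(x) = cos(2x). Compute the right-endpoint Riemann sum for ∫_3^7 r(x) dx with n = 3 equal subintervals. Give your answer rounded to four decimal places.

Δx = (7 − 3)/3 = 4/3.
Right endpoints: 13/3, 17/3, 7.
r(13/3) ≈ -0.7261, r(17/3) ≈ 0.3314, r(7) ≈ 0.1367.
Sum = Δx · [r(13/3) + r(17/3) + r(7)].
Sum ≈ -0.3440.

-0.3440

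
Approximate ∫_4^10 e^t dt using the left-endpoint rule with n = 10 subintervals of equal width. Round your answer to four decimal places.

16035.5420

Δt = (10 − 4)/10 = 0.6.
Left endpoints: 4, 4.6, 5.2, 5.8, 6.4, 7, 7.6, 8.2, 8.8, 9.4.
f(4) ≈ 54.5982, f(4.6) ≈ 99.4843, f(5.2) ≈ 181.2722, f(5.8) ≈ 330.2996, f(6.4) ≈ 601.8450, f(7) ≈ 1096.6332, f(7.6) ≈ 1998.1959, f(8.2) ≈ 3640.9503, f(8.8) ≈ 6634.2440, f(9.4) ≈ 12088.3807.
Sum = Δt · [f(4) + f(4.6) + f(5.2) + ...].
Sum ≈ 16035.5420.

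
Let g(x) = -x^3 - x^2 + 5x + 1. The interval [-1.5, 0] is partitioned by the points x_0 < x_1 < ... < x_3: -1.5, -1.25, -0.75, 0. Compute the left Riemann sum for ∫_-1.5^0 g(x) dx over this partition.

Subinterval widths: 0.25, 0.5, 0.75.
Left endpoints: -1.5, -1.25, -0.75.
g(-1.5) = -5.375, g(-1.25) = -4.859375, g(-0.75) = -2.890625.
Sum = Σ Δx_i · g(x_i).
Sum = -5.94140625.

-5.94140625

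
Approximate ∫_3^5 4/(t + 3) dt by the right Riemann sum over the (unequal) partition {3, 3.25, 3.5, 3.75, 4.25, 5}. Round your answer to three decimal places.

1.113

Subinterval widths: 0.25, 0.25, 0.25, 0.5, 0.75.
Right endpoints: 3.25, 3.5, 3.75, 4.25, 5.
f(3.25) = 0.64, f(3.5) = 8/13, f(3.75) = 16/27, f(4.25) = 16/29, f(5) = 0.5.
Sum = Σ Δt_i · f(t_i).
Sum ≈ 1.113.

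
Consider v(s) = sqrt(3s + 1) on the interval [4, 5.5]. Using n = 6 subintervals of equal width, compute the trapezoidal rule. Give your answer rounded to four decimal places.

5.8521

Δs = (5.5 − 4)/6 = 0.25.
v(4) ≈ 3.6056, v(4.25) ≈ 3.7081, v(4.5) ≈ 3.8079, v(4.75) ≈ 3.9051, v(5) ≈ 4.0000, v(5.25) ≈ 4.0927, v(5.5) ≈ 4.1833.
T_6 = (Δs/2)·[v(s_0) + 2v(s_1) + ... + 2v(s_{5}) + v(s_6)].
Sum ≈ 5.8521.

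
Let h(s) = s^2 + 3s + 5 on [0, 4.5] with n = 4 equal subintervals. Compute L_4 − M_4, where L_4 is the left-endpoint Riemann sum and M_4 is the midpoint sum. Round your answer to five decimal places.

L_4 = 65.21484375.
M_4 ≈ 82.7753906.
L_4 − M_4 ≈ -17.56055.

-17.56055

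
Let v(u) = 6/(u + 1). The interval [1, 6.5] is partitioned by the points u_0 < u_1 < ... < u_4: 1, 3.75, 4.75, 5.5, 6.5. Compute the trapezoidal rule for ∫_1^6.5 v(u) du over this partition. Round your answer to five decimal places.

Subinterval widths: 2.75, 1, 0.75, 1.
v(1) = 3, v(3.75) = 24/19, v(4.75) = 24/23, v(5.5) = 12/13, v(6.5) = 0.8.
On each subinterval the trapezoid contributes (Δu_i/2)·[v(u_{i-1}) + v(u_i)].
Sum ≈ 8.61416.

8.61416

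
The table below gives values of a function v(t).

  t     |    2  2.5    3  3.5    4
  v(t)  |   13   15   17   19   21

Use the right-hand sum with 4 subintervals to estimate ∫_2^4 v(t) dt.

36

Δt = 0.5.
Sum = 0.5·[15 + 17 + 19 + 21] = 36.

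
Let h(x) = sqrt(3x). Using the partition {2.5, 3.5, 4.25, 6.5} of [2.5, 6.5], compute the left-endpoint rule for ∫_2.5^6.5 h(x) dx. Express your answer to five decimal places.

13.20300

Subinterval widths: 1, 0.75, 2.25.
Left endpoints: 2.5, 3.5, 4.25.
h(2.5) ≈ 2.73861, h(3.5) ≈ 3.24037, h(4.25) ≈ 3.57071.
Sum = Σ Δx_i · h(x_i).
Sum ≈ 13.20300.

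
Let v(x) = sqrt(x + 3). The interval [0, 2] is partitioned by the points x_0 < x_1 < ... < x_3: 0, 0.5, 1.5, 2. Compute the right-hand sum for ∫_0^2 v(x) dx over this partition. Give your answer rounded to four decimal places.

4.1748

Subinterval widths: 0.5, 1, 0.5.
Right endpoints: 0.5, 1.5, 2.
v(0.5) ≈ 1.8708, v(1.5) ≈ 2.1213, v(2) ≈ 2.2361.
Sum = Σ Δx_i · v(x_i).
Sum ≈ 4.1748.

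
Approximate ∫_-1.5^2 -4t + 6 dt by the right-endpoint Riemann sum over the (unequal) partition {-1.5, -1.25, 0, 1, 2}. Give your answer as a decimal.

10.25

Subinterval widths: 0.25, 1.25, 1, 1.
Right endpoints: -1.25, 0, 1, 2.
f(-1.25) = 11, f(0) = 6, f(1) = 2, f(2) = -2.
Sum = Σ Δt_i · f(t_i).
Sum = 10.25.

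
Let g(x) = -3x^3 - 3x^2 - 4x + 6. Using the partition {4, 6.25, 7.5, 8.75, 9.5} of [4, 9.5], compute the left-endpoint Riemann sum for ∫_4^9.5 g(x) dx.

Subinterval widths: 2.25, 1.25, 1.25, 0.75.
Left endpoints: 4, 6.25, 7.5, 8.75.
g(4) = -250, g(6.25) = -868.609375, g(7.5) = -1458.375, g(8.75) = -2268.453125.
Sum = Σ Δx_i · g(x_i).
Sum = -5172.5703125.

-5172.5703125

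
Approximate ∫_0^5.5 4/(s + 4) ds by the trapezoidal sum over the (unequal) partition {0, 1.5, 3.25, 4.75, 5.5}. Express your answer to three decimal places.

3.501

Subinterval widths: 1.5, 1.75, 1.5, 0.75.
f(0) = 1, f(1.5) = 8/11, f(3.25) = 16/29, f(4.75) = 16/35, f(5.5) = 8/19.
On each subinterval the trapezoid contributes (Δs_i/2)·[f(s_{i-1}) + f(s_i)].
Sum ≈ 3.501.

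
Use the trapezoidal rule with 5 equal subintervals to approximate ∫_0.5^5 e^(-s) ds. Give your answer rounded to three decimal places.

0.640

Δs = (5 − 0.5)/5 = 0.9.
f(0.5) ≈ 0.607, f(1.4) ≈ 0.247, f(2.3) ≈ 0.100, f(3.2) ≈ 0.041, f(4.1) ≈ 0.017, f(5) ≈ 0.007.
T_5 = (Δs/2)·[f(s_0) + 2f(s_1) + ... + 2f(s_{4}) + f(s_5)].
Sum ≈ 0.640.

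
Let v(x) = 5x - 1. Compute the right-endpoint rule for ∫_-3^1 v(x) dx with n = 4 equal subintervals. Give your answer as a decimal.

Δx = (1 − (-3))/4 = 1.
Right endpoints: -2, -1, 0, 1.
v(-2) = -11, v(-1) = -6, v(0) = -1, v(1) = 4.
Sum = Δx · [v(-2) + v(-1) + v(0) + v(1)].
Sum = -14.

-14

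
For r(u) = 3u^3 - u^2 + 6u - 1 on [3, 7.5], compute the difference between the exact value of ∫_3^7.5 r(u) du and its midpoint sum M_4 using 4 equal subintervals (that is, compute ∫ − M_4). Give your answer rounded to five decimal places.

21.95068

Exact integral: ∫_3^7.5 r(u) du = 2317.921875.
M_4 ≈ 2295.9711914.
Error ≈ 2317.921875 − 2295.9711914 ≈ 21.95068.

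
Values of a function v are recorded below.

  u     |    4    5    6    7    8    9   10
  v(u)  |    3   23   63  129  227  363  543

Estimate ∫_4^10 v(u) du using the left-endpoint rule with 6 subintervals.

Δu = 1.
Sum = 1·[3 + 23 + 63 + 129 + 227 + 363] = 808.

808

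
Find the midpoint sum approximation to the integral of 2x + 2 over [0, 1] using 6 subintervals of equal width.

3

Δx = (1 − 0)/6 = 1/6.
Midpoints: 1/12, 0.25, 5/12, 7/12, 0.75, 11/12.
f(1/12) = 13/6, f(0.25) = 2.5, f(5/12) = 17/6, f(7/12) = 19/6, f(0.75) = 3.5, f(11/12) = 23/6.
Sum = Δx · [f(1/12) + f(0.25) + f(5/12) + ...].
Sum = 3.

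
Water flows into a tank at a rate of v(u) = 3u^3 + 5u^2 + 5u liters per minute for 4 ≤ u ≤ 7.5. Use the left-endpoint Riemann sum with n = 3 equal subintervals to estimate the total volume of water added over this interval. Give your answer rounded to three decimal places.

2169.303

Δu = (7.5 − 4)/3 = 7/6.
Left endpoints: 4, 31/6, 19/3.
v(4) = 292, v(31/6) = 41261/72, v(19/3) = 2983/3.
Sum = Δu · [v(4) + v(31/6) + v(19/3)].
Sum ≈ 2169.303.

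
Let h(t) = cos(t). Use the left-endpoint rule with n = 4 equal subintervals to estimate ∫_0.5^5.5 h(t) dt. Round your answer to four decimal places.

-0.9209

Δt = (5.5 − 0.5)/4 = 1.25.
Left endpoints: 0.5, 1.75, 3, 4.25.
h(0.5) ≈ 0.8776, h(1.75) ≈ -0.1782, h(3) ≈ -0.9900, h(4.25) ≈ -0.4461.
Sum = Δt · [h(0.5) + h(1.75) + h(3) + h(4.25)].
Sum ≈ -0.9209.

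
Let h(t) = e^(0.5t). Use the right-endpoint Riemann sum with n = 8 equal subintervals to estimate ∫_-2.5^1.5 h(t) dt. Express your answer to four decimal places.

Δt = (1.5 − (-2.5))/8 = 0.5.
Right endpoints: -2, -1.5, -1, -0.5, 0, 0.5, 1, 1.5.
h(-2) ≈ 0.3679, h(-1.5) ≈ 0.4724, h(-1) ≈ 0.6065, h(-0.5) ≈ 0.7788, h(0) ≈ 1.0000, h(0.5) ≈ 1.2840, h(1) ≈ 1.6487, h(1.5) ≈ 2.1170.
Sum = Δt · [h(-2) + h(-1.5) + h(-1) + ...].
Sum ≈ 4.1377.

4.1377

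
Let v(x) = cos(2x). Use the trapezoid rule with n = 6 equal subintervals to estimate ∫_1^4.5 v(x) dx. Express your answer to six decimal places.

-0.219732

Δx = (4.5 − 1)/6 = 7/12.
v(1) ≈ -0.416147, v(19/12) ≈ -0.999686, v(13/6) ≈ -0.370043, v(2.75) ≈ 0.708670, v(10/3) ≈ 0.927368, v(47/12) ≈ 0.020647, v(4.5) ≈ -0.911130.
T_6 = (Δx/2)·[v(x_0) + 2v(x_1) + ... + 2v(x_{5}) + v(x_6)].
Sum ≈ -0.219732.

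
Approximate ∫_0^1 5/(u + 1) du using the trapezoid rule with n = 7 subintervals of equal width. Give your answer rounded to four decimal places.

Δu = (1 − 0)/7 = 1/7.
f(0) = 5, f(1/7) = 4.375, f(2/7) = 35/9, f(3/7) = 3.5, f(4/7) = 35/11, f(5/7) = 35/12, f(6/7) = 35/13, f(1) = 2.5.
T_7 = (Δu/2)·[f(u_0) + 2f(u_1) + ... + 2f(u_{6}) + f(u_7)].
Sum ≈ 3.4721.

3.4721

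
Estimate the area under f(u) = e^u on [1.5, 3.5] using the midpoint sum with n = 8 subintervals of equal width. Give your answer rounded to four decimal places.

28.5593

Δu = (3.5 − 1.5)/8 = 0.25.
Midpoints: 1.625, 1.875, 2.125, 2.375, 2.625, 2.875, 3.125, 3.375.
f(1.625) ≈ 5.0784, f(1.875) ≈ 6.5208, f(2.125) ≈ 8.3729, f(2.375) ≈ 10.7510, f(2.625) ≈ 13.8046, f(2.875) ≈ 17.7254, f(3.125) ≈ 22.7599, f(3.375) ≈ 29.2243.
Sum = Δu · [f(1.625) + f(1.875) + f(2.125) + ...].
Sum ≈ 28.5593.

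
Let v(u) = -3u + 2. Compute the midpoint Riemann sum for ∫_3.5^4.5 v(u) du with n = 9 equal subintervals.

Δu = (4.5 − 3.5)/9 = 1/9.
Midpoints: 32/9, 11/3, 34/9, 35/9, 4, 37/9, 38/9, 13/3, 40/9.
v(32/9) = -26/3, v(11/3) = -9, v(34/9) = -28/3, v(35/9) = -29/3, v(4) = -10, v(37/9) = -31/3, v(38/9) = -32/3, v(13/3) = -11, v(40/9) = -34/3.
Sum = Δu · [v(32/9) + v(11/3) + v(34/9) + ...].
Sum = -10.

-10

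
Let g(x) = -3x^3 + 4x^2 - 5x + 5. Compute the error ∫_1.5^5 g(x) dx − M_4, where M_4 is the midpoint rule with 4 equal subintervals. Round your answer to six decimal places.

-5.638509

Exact integral: ∫_1.5^5 g(x) dx ≈ -342.16145833.
M_4 ≈ -336.52294922.
Error ≈ -342.16145833 − (-336.52294922) ≈ -5.638509.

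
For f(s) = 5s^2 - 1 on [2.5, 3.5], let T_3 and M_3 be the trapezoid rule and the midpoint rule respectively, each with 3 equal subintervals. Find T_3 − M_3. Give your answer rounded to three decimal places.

0.139

T_3 ≈ 44.50926.
M_3 ≈ 44.37037.
T_3 − M_3 ≈ 0.139.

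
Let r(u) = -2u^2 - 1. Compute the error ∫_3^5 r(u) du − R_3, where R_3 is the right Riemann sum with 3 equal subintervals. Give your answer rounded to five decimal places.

Exact integral: ∫_3^5 r(u) du ≈ -67.3333333.
R_3 ≈ -78.2962963.
Error ≈ -67.3333333 − (-78.2962963) ≈ 10.96296.

10.96296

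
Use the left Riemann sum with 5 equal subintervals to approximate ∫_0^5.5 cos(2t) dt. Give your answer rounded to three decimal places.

0.268

Δt = (5.5 − 0)/5 = 1.1.
Left endpoints: 0, 1.1, 2.2, 3.3, 4.4.
f(0) ≈ 1.000, f(1.1) ≈ -0.589, f(2.2) ≈ -0.307, f(3.3) ≈ 0.950, f(4.4) ≈ -0.811.
Sum = Δt · [f(0) + f(1.1) + f(2.2) + f(3.3) + f(4.4)].
Sum ≈ 0.268.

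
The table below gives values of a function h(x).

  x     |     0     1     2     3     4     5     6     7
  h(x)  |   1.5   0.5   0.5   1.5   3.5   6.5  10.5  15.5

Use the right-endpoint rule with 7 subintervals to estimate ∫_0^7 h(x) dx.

Δx = 1.
Sum = 1·[0.5 + 0.5 + 1.5 + 3.5 + 6.5 + 10.5 + 15.5] = 38.5.

38.5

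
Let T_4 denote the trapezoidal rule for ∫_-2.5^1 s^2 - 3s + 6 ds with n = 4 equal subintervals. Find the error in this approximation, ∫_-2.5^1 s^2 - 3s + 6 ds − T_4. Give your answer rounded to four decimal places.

-0.4466

Exact integral: ∫_-2.5^1 f(s) ds ≈ 34.416667.
T_4 = 34.86328125.
Error ≈ 34.416667 − 34.86328125 ≈ -0.4466.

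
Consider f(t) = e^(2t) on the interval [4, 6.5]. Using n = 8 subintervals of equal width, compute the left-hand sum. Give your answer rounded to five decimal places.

158160.98475

Δt = (6.5 − 4)/8 = 0.3125.
Left endpoints: 4, 4.3125, 4.625, 4.9375, 5.25, 5.5625, 5.875, 6.1875.
f(4) ≈ 2980.95799, f(4.3125) ≈ 5569.16271, f(4.625) ≈ 10404.56572, f(4.9375) ≈ 19438.28784, f(5.25) ≈ 36315.50267, f(5.5625) ≈ 67846.29106, f(5.875) ≈ 126753.55901, f(6.1875) ≈ 236806.82420.
Sum = Δt · [f(4) + f(4.3125) + f(4.625) + ...].
Sum ≈ 158160.98475.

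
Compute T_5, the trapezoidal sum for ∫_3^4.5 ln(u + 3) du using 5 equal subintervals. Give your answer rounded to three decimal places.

2.861

Δu = (4.5 − 3)/5 = 0.3.
f(3) ≈ 1.792, f(3.3) ≈ 1.841, f(3.6) ≈ 1.887, f(3.9) ≈ 1.932, f(4.2) ≈ 1.974, f(4.5) ≈ 2.015.
T_5 = (Δu/2)·[f(u_0) + 2f(u_1) + ... + 2f(u_{4}) + f(u_5)].
Sum ≈ 2.861.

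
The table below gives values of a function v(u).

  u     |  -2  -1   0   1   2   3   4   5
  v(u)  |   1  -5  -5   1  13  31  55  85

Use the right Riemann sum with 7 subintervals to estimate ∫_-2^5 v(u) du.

175

Δu = 1.
Sum = 1·[(-5) + (-5) + 1 + 13 + 31 + 55 + 85] = 175.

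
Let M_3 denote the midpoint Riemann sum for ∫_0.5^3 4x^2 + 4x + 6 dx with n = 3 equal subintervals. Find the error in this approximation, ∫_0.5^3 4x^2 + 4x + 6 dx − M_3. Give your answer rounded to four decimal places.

Exact integral: ∫_0.5^3 f(x) dx ≈ 68.333333.
M_3 ≈ 67.754630.
Error ≈ 68.333333 − 67.754630 ≈ 0.5787.

0.5787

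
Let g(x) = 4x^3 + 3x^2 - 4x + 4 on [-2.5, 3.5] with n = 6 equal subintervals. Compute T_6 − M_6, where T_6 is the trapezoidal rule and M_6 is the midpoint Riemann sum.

13.5

T_6 = 190.5.
M_6 = 177.
T_6 − M_6 = 13.5.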